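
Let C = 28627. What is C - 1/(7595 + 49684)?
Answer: 1639725932/57279 ≈ 28627.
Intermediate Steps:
C - 1/(7595 + 49684) = 28627 - 1/(7595 + 49684) = 28627 - 1/57279 = 1639725932/57279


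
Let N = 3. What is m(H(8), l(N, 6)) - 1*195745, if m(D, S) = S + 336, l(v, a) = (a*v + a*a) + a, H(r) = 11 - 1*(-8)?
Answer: -195349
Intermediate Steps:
H(r) = 19 (H(r) = 11 + 8 = 19)
l(v, a) = a + a² + a*v (l(v, a) = (a*v + a²) + a = (a² + a*v) + a = a + a² + a*v)
m(D, S) = 336 + S
m(H(8), l(N, 6)) - 1*195745 = (336 + 6*(1 + 6 + 3)) - 1*195745 = (336 + 6*10) - 195745 = (336 + 60) - 195745 = 396 - 195745 = -195349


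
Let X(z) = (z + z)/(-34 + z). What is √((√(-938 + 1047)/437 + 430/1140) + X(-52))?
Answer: √(20166989766 + 29088468*√109)/112746 ≈ 1.2690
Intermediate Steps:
X(z) = 2*z/(-34 + z) (X(z) = (2*z)/(-34 + z) = 2*z/(-34 + z))
√((√(-938 + 1047)/437 + 430/1140) + X(-52)) = √((√(-938 + 1047)/437 + 430/1140) + 2*(-52)/(-34 - 52)) = √((√109*(1/437) + 430*(1/1140)) + 2*(-52)/(-86)) = √((√109/437 + 43/114) + 2*(-52)*(-1/86)) = √((43/114 + √109/437) + 52/43) = √(7777/4902 + √109/437)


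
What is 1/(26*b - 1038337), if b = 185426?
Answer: 1/3782739 ≈ 2.6436e-7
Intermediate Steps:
1/(26*b - 1038337) = 1/(26*185426 - 1038337) = 1/(4821076 - 1038337) = 1/3782739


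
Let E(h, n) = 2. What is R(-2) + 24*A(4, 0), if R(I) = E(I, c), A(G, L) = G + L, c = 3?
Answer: 98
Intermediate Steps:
R(I) = 2
R(-2) + 24*A(4, 0) = 2 + 24*(4 + 0) = 2 + 24*4 = 2 + 96 = 98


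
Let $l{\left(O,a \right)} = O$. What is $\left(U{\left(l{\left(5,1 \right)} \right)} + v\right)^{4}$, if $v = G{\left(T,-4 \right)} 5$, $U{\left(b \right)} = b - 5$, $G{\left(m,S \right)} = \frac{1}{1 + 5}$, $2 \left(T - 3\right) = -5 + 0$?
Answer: $\frac{625}{1296} \approx 0.48225$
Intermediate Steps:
$T = \frac{1}{2}$ ($T = 3 + \frac{-5 + 0}{2} = 3 + \frac{1}{2} \left(-5\right) = 3 - \frac{5}{2} = \frac{1}{2} \approx 0.5$)
$G{\left(m,S \right)} = \frac{1}{6}$
$U{\left(b \right)} = -5 + b$ ($U{\left(b \right)} = b - 5 = -5 + b$)
$v = \frac{5}{6}$ ($v = \frac{1}{6} \cdot 5 = \frac{5}{6} \approx 0.83333$)
$\left(U{\left(l{\left(5,1 \right)} \right)} + v\right)^{4} = \left(\left(-5 + 5\right) + \frac{5}{6}\right)^{4} = \left(0 + \frac{5}{6}\right)^{4} = \left(\frac{5}{6}\right)^{4} = \frac{625}{1296}$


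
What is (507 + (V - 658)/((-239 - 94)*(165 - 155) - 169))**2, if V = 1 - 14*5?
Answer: 3149631078400/12243001 ≈ 2.5726e+5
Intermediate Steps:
V = -69 (V = 1 - 70 = -69)
(507 + (V - 658)/((-239 - 94)*(165 - 155) - 169))**2 = (507 + (-69 - 658)/((-239 - 94)*(165 - 155) - 169))**2 = (507 - 727/(-333*10 - 169))**2 = (507 - 727/(-3330 - 169))**2 = (507 - 727/(-3499))**2 = (507 - 727*(-1/3499))**2 = (507 + 727/3499)**2 = (1774720/3499)**2 = 3149631078400/12243001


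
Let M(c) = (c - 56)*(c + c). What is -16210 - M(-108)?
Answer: -51634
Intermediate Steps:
M(c) = 2*c*(-56 + c) (M(c) = (-56 + c)*(2*c) = 2*c*(-56 + c))
-16210 - M(-108) = -16210 - 2*(-108)*(-56 - 108) = -16210 - 2*(-108)*(-164) = -16210 - 1*35424 = -16210 - 35424 = -51634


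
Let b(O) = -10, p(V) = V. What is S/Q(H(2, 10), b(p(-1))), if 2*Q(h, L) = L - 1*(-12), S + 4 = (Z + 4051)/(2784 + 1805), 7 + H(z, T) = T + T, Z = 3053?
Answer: -11252/4589 ≈ -2.4520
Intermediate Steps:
H(z, T) = -7 + 2*T (H(z, T) = -7 + (T + T) = -7 + 2*T)
S = -11252/4589 (S = -4 + (3053 + 4051)/(2784 + 1805) = -4 + 7104/4589 = -11252/4589 ≈ -2.4520)
Q(h, L) = 6 + L/2 (Q(h, L) = (L - 1*(-12))/2 = (L + 12)/2 = (12 + L)/2 = 6 + L/2)
S/Q(H(2, 10), b(p(-1))) = -11252/(4589*(6 + (½)*(-10))) = -11252/(4589*(6 - 5)) = -11252/4589/1 = -11252/4589*1 = -11252/4589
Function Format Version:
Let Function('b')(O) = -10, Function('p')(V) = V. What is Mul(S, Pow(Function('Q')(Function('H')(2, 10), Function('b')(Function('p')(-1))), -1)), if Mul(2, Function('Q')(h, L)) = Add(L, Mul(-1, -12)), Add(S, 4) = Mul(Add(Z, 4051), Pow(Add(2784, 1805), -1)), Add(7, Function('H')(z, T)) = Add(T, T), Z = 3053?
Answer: Rational(-11252, 4589) ≈ -2.4520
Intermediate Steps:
Function('H')(z, T) = Add(-7, Mul(2, T)) (Function('H')(z, T) = Add(-7, Add(T, T)) = Add(-7, Mul(2, T)))
S = Rational(-11252, 4589) (S = Add(-4, Mul(Add(3053, 4051), Pow(Add(2784, 1805), -1))) = Add(-4, Mul(7104, Pow(4589, -1))) = Add(-4, Mul(7104, Rational(1, 4589))) = Add(-4, Rational(7104, 4589)) = Rational(-11252, 4589) ≈ -2.4520)
Function('Q')(h, L) = Add(6, Mul(Rational(1, 2), L)) (Function('Q')(h, L) = Mul(Rational(1, 2), Add(L, Mul(-1, -12))) = Mul(Rational(1, 2), Add(L, 12)) = Mul(Rational(1, 2), Add(12, L)) = Add(6, Mul(Rational(1, 2), L)))
Mul(S, Pow(Function('Q')(Function('H')(2, 10), Function('b')(Function('p')(-1))), -1)) = Mul(Rational(-11252, 4589), Pow(Add(6, Mul(Rational(1, 2), -10)), -1)) = Mul(Rational(-11252, 4589), Pow(Add(6, -5), -1)) = Mul(Rational(-11252, 4589), Pow(1, -1)) = Mul(Rational(-11252, 4589), 1) = Rational(-11252, 4589)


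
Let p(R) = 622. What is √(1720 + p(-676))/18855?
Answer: √2342/18855 ≈ 0.0025667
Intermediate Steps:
√(1720 + p(-676))/18855 = √(1720 + 622)/18855 = √2342*(1/18855) = √2342/18855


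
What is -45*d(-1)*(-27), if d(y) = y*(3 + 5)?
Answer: -9720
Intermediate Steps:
d(y) = 8*y (d(y) = y*8 = 8*y)
-45*d(-1)*(-27) = -360*(-1)*(-27) = -45*(-8)*(-27) = 360*(-27) = -9720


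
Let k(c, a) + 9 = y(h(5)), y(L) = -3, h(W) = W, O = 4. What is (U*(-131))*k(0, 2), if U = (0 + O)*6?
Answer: 37728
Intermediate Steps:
U = 24 (U = (0 + 4)*6 = 4*6 = 24)
k(c, a) = -12 (k(c, a) = -9 - 3 = -12)
(U*(-131))*k(0, 2) = (24*(-131))*(-12) = -3144*(-12) = 37728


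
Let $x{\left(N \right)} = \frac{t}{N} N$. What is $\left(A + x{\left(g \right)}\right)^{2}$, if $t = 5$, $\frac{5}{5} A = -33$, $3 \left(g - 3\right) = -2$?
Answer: $784$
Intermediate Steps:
$g = \frac{7}{3}$ ($g = 3 + \frac{1}{3} \left(-2\right) = 3 - \frac{2}{3} = \frac{7}{3} \approx 2.3333$)
$A = -33$
$x{\left(N \right)} = 5$ ($x{\left(N \right)} = \frac{5}{N} N = 5$)
$\left(A + x{\left(g \right)}\right)^{2} = \left(-33 + 5\right)^{2} = \left(-28\right)^{2} = 784$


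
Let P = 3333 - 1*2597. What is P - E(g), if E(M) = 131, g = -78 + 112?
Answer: 605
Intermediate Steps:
g = 34
P = 736 (P = 3333 - 2597 = 736)
P - E(g) = 736 - 1*131 = 736 - 131 = 605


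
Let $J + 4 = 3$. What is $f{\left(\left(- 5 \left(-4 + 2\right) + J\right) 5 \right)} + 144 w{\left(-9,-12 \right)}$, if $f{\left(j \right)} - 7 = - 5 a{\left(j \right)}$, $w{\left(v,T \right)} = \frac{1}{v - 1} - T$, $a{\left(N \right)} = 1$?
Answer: $\frac{8578}{5} \approx 1715.6$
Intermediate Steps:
$J = -1$ ($J = -4 + 3 = -1$)
$w{\left(v,T \right)} = \frac{1}{-1 + v} - T$
$f{\left(j \right)} = 2$ ($f{\left(j \right)} = 7 - 5 = 2$)
$f{\left(\left(- 5 \left(-4 + 2\right) + J\right) 5 \right)} + 144 w{\left(-9,-12 \right)} = 2 + 144 \frac{1 - 12 - \left(-12\right) \left(-9\right)}{-1 - 9} = 2 + 144 \frac{1 - 12 - 108}{-10} = 2 + 144 \left(\left(- \frac{1}{10}\right) \left(-119\right)\right) = 2 + 144 \cdot \frac{119}{10} = 2 + \frac{8568}{5} = \frac{8578}{5}$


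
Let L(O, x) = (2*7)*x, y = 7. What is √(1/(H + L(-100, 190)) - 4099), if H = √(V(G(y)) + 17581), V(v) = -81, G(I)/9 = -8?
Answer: √(-109033390 - 2049500*√7)/(10*√(266 + 5*√7)) ≈ 64.023*I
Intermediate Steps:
G(I) = -72 (G(I) = 9*(-8) = -72)
L(O, x) = 14*x
H = 50*√7 (H = √(-81 + 17581) = √17500 = 50*√7 ≈ 132.29)
√(1/(H + L(-100, 190)) - 4099) = √(1/(50*√7 + 14*190) - 4099) = √(1/(50*√7 + 2660) - 4099) = √(1/(2660 + 50*√7) - 4099) = √(-4099 + 1/(2660 + 50*√7))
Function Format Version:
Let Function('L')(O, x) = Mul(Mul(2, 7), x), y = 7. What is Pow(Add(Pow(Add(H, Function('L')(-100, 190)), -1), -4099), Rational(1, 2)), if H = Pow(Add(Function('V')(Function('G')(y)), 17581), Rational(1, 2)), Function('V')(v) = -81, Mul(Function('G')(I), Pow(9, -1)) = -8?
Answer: Mul(Rational(1, 10), Pow(Add(-109033390, Mul(-2049500, Pow(7, Rational(1, 2)))), Rational(1, 2)), Pow(Add(266, Mul(5, Pow(7, Rational(1, 2)))), Rational(-1, 2))) ≈ Mul(64.023, I)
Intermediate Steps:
Function('G')(I) = -72 (Function('G')(I) = Mul(9, -8) = -72)
Function('L')(O, x) = Mul(14, x)
H = Mul(50, Pow(7, Rational(1, 2))) (H = Pow(Add(-81, 17581), Rational(1, 2)) = Pow(17500, Rational(1, 2)) = Mul(50, Pow(7, Rational(1, 2))) ≈ 132.29)
Pow(Add(Pow(Add(H, Function('L')(-100, 190)), -1), -4099), Rational(1, 2)) = Pow(Add(Pow(Add(Mul(50, Pow(7, Rational(1, 2))), Mul(14, 190)), -1), -4099), Rational(1, 2)) = Pow(Add(Pow(Add(Mul(50, Pow(7, Rational(1, 2))), 2660), -1), -4099), Rational(1, 2)) = Pow(Add(Pow(Add(2660, Mul(50, Pow(7, Rational(1, 2)))), -1), -4099), Rational(1, 2)) = Pow(Add(-4099, Pow(Add(2660, Mul(50, Pow(7, Rational(1, 2)))), -1)), Rational(1, 2))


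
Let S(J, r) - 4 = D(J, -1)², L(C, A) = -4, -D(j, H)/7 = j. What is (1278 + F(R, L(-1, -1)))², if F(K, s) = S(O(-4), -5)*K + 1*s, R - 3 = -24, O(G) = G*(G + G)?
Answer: 1107768880036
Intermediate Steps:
D(j, H) = -7*j
O(G) = 2*G² (O(G) = G*(2*G) = 2*G²)
R = -21 (R = 3 - 24 = -21)
S(J, r) = 4 + 49*J² (S(J, r) = 4 + (-7*J)² = 4 + 49*J²)
F(K, s) = s + 50180*K (F(K, s) = (4 + 49*(2*(-4)²)²)*K + 1*s = (4 + 49*(2*16)²)*K + s = (4 + 49*32²)*K + s = (4 + 49*1024)*K + s = (4 + 50176)*K + s = 50180*K + s = s + 50180*K)
(1278 + F(R, L(-1, -1)))² = (1278 + (-4 + 50180*(-21)))² = (1278 + (-4 - 1053780))² = (1278 - 1053784)² = (-1052506)² = 1107768880036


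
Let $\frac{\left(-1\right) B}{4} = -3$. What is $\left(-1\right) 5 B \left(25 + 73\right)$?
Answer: $-5880$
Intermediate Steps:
$B = 12$ ($B = \left(-4\right) \left(-3\right) = 12$)
$\left(-1\right) 5 B \left(25 + 73\right) = \left(-1\right) 5 \cdot 12 \left(25 + 73\right) = \left(-5\right) 12 \cdot 98 = \left(-60\right) 98 = -5880$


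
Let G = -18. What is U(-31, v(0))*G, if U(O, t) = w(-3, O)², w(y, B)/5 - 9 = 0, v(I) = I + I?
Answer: -36450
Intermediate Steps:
v(I) = 2*I
w(y, B) = 45 (w(y, B) = 45 + 5*0 = 45 + 0 = 45)
U(O, t) = 2025 (U(O, t) = 45² = 2025)
U(-31, v(0))*G = 2025*(-18) = -36450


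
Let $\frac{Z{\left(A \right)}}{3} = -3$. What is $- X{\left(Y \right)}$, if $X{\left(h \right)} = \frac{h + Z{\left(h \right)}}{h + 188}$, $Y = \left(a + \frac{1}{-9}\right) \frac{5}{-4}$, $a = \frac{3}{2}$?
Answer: $\frac{773}{13411} \approx 0.057639$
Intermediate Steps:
$a = \frac{3}{2}$ ($a = 3 \cdot \frac{1}{2} = \frac{3}{2} \approx 1.5$)
$Z{\left(A \right)} = -9$ ($Z{\left(A \right)} = 3 \left(-3\right) = -9$)
$Y = - \frac{125}{72}$ ($Y = \left(\frac{3}{2} + \frac{1}{-9}\right) \frac{5}{-4} = \left(\frac{3}{2} - \frac{1}{9}\right) 5 \left(- \frac{1}{4}\right) = \frac{25}{18} \left(- \frac{5}{4}\right) = - \frac{125}{72} \approx -1.7361$)
$X{\left(h \right)} = \frac{-9 + h}{188 + h}$ ($X{\left(h \right)} = \frac{h - 9}{h + 188} = \frac{-9 + h}{188 + h}$)
$- X{\left(Y \right)} = - \frac{-9 - \frac{125}{72}}{188 - \frac{125}{72}} = - \frac{-773}{\frac{13411}{72} \cdot 72} = - \frac{72 \left(-773\right)}{13411 \cdot 72} = \left(-1\right) \left(- \frac{773}{13411}\right) = \frac{773}{13411}$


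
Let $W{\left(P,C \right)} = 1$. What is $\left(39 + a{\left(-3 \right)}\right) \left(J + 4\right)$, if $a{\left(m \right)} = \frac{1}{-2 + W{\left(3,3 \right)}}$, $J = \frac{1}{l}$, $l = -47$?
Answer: $\frac{7106}{47} \approx 151.19$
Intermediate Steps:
$J = - \frac{1}{47}$ ($J = \frac{1}{-47} = - \frac{1}{47} \approx -0.021277$)
$a{\left(m \right)} = -1$ ($a{\left(m \right)} = \frac{1}{-2 + 1} = \frac{1}{-1} = -1$)
$\left(39 + a{\left(-3 \right)}\right) \left(J + 4\right) = \left(39 - 1\right) \left(- \frac{1}{47} + 4\right) = 38 \cdot \frac{187}{47} = \frac{7106}{47}$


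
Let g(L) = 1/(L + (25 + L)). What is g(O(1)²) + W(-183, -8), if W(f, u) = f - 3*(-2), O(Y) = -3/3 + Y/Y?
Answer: -4424/25 ≈ -176.96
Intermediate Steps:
O(Y) = 0 (O(Y) = -3*⅓ + 1 = -1 + 1 = 0)
W(f, u) = 6 + f (W(f, u) = f + 6 = 6 + f)
g(L) = 1/(25 + 2*L)
g(O(1)²) + W(-183, -8) = 1/(25 + 2*0²) + (6 - 183) = 1/(25 + 2*0) - 177 = 1/(25 + 0) - 177 = 1/25 - 177 = -4424/25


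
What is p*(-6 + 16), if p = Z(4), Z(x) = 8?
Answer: 80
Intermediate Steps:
p = 8
p*(-6 + 16) = 8*(-6 + 16) = 8*10 = 80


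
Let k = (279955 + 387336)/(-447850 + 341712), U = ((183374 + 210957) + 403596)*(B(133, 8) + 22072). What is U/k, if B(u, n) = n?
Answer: -1869963500446080/667291 ≈ -2.8023e+9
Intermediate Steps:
U = 17618228160 (U = ((183374 + 210957) + 403596)*(8 + 22072) = (394331 + 403596)*22080 = 797927*22080 = 17618228160)
k = -667291/106138 (k = 667291/(-106138) = 667291*(-1/106138) = -667291/106138 ≈ -6.2870)
U/k = 17618228160/(-667291/106138) = 17618228160*(-106138/667291) = -1869963500446080/667291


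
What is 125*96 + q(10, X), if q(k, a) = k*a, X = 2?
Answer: 12020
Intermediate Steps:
q(k, a) = a*k
125*96 + q(10, X) = 125*96 + 2*10 = 12000 + 20 = 12020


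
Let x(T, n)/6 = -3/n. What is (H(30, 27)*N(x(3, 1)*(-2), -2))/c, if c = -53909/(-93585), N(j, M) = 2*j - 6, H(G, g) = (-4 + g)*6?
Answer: 852372180/53909 ≈ 15811.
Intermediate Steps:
x(T, n) = -18/n (x(T, n) = 6*(-3/n) = -18/n)
H(G, g) = -24 + 6*g
N(j, M) = -6 + 2*j
c = 53909/93585 (c = -53909*(-1/93585) = 53909/93585 ≈ 0.57604)
(H(30, 27)*N(x(3, 1)*(-2), -2))/c = ((-24 + 6*27)*(-6 + 2*(-18/1*(-2))))/(53909/93585) = ((-24 + 162)*(-6 + 2*(-18*1*(-2))))*(93585/53909) = (138*(-6 + 2*(-18*(-2))))*(93585/53909) = (138*(-6 + 2*36))*(93585/53909) = (138*(-6 + 72))*(93585/53909) = (138*66)*(93585/53909) = 9108*(93585/53909) = 852372180/53909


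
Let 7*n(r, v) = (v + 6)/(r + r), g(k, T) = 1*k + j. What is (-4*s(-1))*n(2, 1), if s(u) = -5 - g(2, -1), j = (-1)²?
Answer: 8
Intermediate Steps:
j = 1
g(k, T) = 1 + k (g(k, T) = 1*k + 1 = k + 1 = 1 + k)
n(r, v) = (6 + v)/(14*r) (n(r, v) = ((v + 6)/(r + r))/7 = ((6 + v)/((2*r)))/7 = ((6 + v)*(1/(2*r)))/7 = ((6 + v)/(2*r))/7 = (6 + v)/(14*r))
s(u) = -8 (s(u) = -5 - (1 + 2) = -5 - 1*3 = -5 - 3 = -8)
(-4*s(-1))*n(2, 1) = (-4*(-8))*((1/14)*(6 + 1)/2) = 32*((1/14)*(½)*7) = 32*(¼) = 8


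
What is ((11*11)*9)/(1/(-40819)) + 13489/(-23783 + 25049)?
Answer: -56276080517/1266 ≈ -4.4452e+7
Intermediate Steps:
((11*11)*9)/(1/(-40819)) + 13489/(-23783 + 25049) = (121*9)/(-1/40819) + 13489/1266 = 1089*(-40819) + 13489*(1/1266) = -44451891 + 13489/1266 = -56276080517/1266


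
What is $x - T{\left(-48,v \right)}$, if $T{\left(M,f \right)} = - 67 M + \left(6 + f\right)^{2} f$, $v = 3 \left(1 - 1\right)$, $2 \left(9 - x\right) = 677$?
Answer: $- \frac{7091}{2} \approx -3545.5$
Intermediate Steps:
$x = - \frac{659}{2}$ ($x = 9 - \frac{677}{2} = - \frac{659}{2} \approx -329.5$)
$v = 0$ ($v = 3 \cdot 0 = 0$)
$T{\left(M,f \right)} = - 67 M + f \left(6 + f\right)^{2}$
$x - T{\left(-48,v \right)} = - \frac{659}{2} - \left(\left(-67\right) \left(-48\right) + 0 \left(6 + 0\right)^{2}\right) = - \frac{659}{2} - \left(3216 + 0 \cdot 6^{2}\right) = - \frac{659}{2} - \left(3216 + 0 \cdot 36\right) = - \frac{659}{2} - \left(3216 + 0\right) = - \frac{659}{2} - 3216 = - \frac{7091}{2}$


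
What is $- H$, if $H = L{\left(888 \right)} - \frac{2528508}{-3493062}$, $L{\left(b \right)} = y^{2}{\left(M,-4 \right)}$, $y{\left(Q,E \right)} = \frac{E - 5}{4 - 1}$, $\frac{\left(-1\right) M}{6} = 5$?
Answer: $- \frac{5661011}{582177} \approx -9.7239$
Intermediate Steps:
$M = -30$ ($M = \left(-6\right) 5 = -30$)
$y{\left(Q,E \right)} = - \frac{5}{3} + \frac{E}{3}$ ($y{\left(Q,E \right)} = \frac{-5 + E}{3} = \left(-5 + E\right) \frac{1}{3} = - \frac{5}{3} + \frac{E}{3}$)
$L{\left(b \right)} = 9$ ($L{\left(b \right)} = \left(- \frac{5}{3} + \frac{1}{3} \left(-4\right)\right)^{2} = \left(- \frac{5}{3} - \frac{4}{3}\right)^{2} = \left(-3\right)^{2} = 9$)
$H = \frac{5661011}{582177}$ ($H = 9 - \frac{2528508}{-3493062} = 9 - - \frac{421418}{582177} = 9 + \frac{421418}{582177} = \frac{5661011}{582177} \approx 9.7239$)
$- H = \left(-1\right) \frac{5661011}{582177} = - \frac{5661011}{582177}$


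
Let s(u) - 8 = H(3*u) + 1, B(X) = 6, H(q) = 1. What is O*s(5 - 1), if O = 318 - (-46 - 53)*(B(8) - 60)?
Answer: -50280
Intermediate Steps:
s(u) = 10 (s(u) = 8 + (1 + 1) = 8 + 2 = 10)
O = -5028 (O = 318 - (-46 - 53)*(6 - 60) = 318 - (-99)*(-54) = 318 - 1*5346 = 318 - 5346 = -5028)
O*s(5 - 1) = -5028*10 = -50280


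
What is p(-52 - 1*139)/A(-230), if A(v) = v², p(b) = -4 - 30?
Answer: -17/26450 ≈ -0.00064272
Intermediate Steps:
p(b) = -34
p(-52 - 1*139)/A(-230) = -34/((-230)²) = -34/52900 = -34*1/52900 = -17/26450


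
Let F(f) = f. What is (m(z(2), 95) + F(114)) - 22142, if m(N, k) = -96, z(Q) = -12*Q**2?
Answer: -22124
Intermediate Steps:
(m(z(2), 95) + F(114)) - 22142 = (-96 + 114) - 22142 = 18 - 22142 = -22124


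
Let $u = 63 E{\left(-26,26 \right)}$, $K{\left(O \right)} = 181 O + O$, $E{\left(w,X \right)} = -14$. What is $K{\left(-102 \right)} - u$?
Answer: $-17682$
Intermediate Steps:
$K{\left(O \right)} = 182 O$
$u = -882$ ($u = 63 \left(-14\right) = -882$)
$K{\left(-102 \right)} - u = 182 \left(-102\right) - -882 = -18564 + 882 = -17682$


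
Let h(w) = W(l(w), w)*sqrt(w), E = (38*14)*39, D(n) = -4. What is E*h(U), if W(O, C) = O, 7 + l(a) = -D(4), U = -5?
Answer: -62244*I*sqrt(5) ≈ -1.3918e+5*I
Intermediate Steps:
E = 20748 (E = 532*39 = 20748)
l(a) = -3 (l(a) = -7 - 1*(-4) = -7 + 4 = -3)
h(w) = -3*sqrt(w)
E*h(U) = 20748*(-3*I*sqrt(5)) = -62244*I*sqrt(5)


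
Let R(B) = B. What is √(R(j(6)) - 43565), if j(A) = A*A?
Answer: I*√43529 ≈ 208.64*I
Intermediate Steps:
j(A) = A²
√(R(j(6)) - 43565) = √(6² - 43565) = √(36 - 43565) = √(-43529) = I*√43529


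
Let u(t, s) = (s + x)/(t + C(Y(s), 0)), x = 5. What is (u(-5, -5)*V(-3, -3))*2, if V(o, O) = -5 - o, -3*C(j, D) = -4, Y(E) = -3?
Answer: 0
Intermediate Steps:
C(j, D) = 4/3 (C(j, D) = -⅓*(-4) = 4/3)
u(t, s) = (5 + s)/(4/3 + t) (u(t, s) = (s + 5)/(t + 4/3) = (5 + s)/(4/3 + t))
(u(-5, -5)*V(-3, -3))*2 = ((3*(5 - 5)/(4 + 3*(-5)))*(-5 - 1*(-3)))*2 = ((3*0/(4 - 15))*(-5 + 3))*2 = ((3*0/(-11))*(-2))*2 = ((3*(-1/11)*0)*(-2))*2 = (0*(-2))*2 = 0*2 = 0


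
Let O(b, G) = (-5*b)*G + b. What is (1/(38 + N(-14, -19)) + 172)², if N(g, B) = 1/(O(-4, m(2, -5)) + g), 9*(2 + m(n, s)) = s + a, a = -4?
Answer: 259808361796/8779369 ≈ 29593.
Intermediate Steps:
m(n, s) = -22/9 + s/9 (m(n, s) = -2 + (s - 4)/9 = -2 + (-4 + s)/9 = -2 + (-4/9 + s/9) = -22/9 + s/9)
O(b, G) = b - 5*G*b (O(b, G) = -5*G*b + b = b - 5*G*b)
N(g, B) = 1/(-64 + g) (N(g, B) = 1/(-4*(1 - 5*(-22/9 + (⅑)*(-5))) + g) = 1/(-4*(1 - 5*(-22/9 - 5/9)) + g) = 1/(-4*(1 - 5*(-3)) + g) = 1/(-4*(1 + 15) + g) = 1/(-4*16 + g) = 1/(-64 + g))
(1/(38 + N(-14, -19)) + 172)² = (1/(38 + 1/(-64 - 14)) + 172)² = (1/(38 + 1/(-78)) + 172)² = (1/(38 - 1/78) + 172)² = (1/(2963/78) + 172)² = (78/2963 + 172)² = (509714/2963)² = 259808361796/8779369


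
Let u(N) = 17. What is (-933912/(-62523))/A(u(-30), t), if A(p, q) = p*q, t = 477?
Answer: 6104/3313719 ≈ 0.0018420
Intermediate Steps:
(-933912/(-62523))/A(u(-30), t) = (-933912/(-62523))/((17*477)) = -933912*(-1/62523)/8109 = (103768/6947)*(1/8109) = 6104/3313719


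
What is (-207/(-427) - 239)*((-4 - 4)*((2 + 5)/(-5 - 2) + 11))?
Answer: 8147680/427 ≈ 19081.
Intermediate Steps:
(-207/(-427) - 239)*((-4 - 4)*((2 + 5)/(-5 - 2) + 11)) = (-207*(-1/427) - 239)*(-8*(7/(-7) + 11)) = (207/427 - 239)*(-8*(7*(-⅐) + 11)) = -(-814768)*(-1 + 11)/427 = -(-814768)*10/427 = -101846/427*(-80) = 8147680/427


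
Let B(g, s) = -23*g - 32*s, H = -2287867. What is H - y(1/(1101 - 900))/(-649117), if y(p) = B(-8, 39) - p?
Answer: -298503766265104/130472517 ≈ -2.2879e+6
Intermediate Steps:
B(g, s) = -32*s - 23*g
y(p) = -1064 - p (y(p) = (-32*39 - 23*(-8)) - p = (-1248 + 184) - p = -1064 - p)
H - y(1/(1101 - 900))/(-649117) = -2287867 - (-1064 - 1/(1101 - 900))/(-649117) = -2287867 - (-1064 - 1/201)*(-1)/649117 = -2287867 - (-213865)*(-1)/(201*649117) = -2287867 - 1*213865/130472517 = -2287867 - 213865/130472517 = -298503766265104/130472517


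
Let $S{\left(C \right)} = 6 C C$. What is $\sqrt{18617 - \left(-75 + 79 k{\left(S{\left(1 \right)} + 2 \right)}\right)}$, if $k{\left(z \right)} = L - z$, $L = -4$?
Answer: $2 \sqrt{4910} \approx 140.14$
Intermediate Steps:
$S{\left(C \right)} = 6 C^{2}$
$k{\left(z \right)} = -4 - z$
$\sqrt{18617 - \left(-75 + 79 k{\left(S{\left(1 \right)} + 2 \right)}\right)} = \sqrt{18617 - \left(-75 + 79 \left(-4 - \left(6 \cdot 1^{2} + 2\right)\right)\right)} = \sqrt{18617 - \left(-75 + 79 \left(-4 - \left(6 \cdot 1 + 2\right)\right)\right)} = \sqrt{18617 - \left(-75 + 79 \left(-4 - \left(6 + 2\right)\right)\right)} = \sqrt{18617 - \left(-75 + 79 \left(-4 - 8\right)\right)} = \sqrt{18617 + \left(75 - -948\right)} = \sqrt{18617 + \left(75 + 948\right)} = \sqrt{18617 + 1023} = \sqrt{19640} = 2 \sqrt{4910}$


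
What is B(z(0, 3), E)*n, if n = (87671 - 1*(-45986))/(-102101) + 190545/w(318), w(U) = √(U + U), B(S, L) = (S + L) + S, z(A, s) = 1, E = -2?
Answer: 0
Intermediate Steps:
B(S, L) = L + 2*S (B(S, L) = (L + S) + S = L + 2*S)
w(U) = √2*√U (w(U) = √(2*U) = √2*√U)
n = -133657/102101 + 63515*√159/106 (n = (87671 - 1*(-45986))/(-102101) + 190545/((√2*√318)) = (87671 + 45986)*(-1/102101) + 190545/((2*√159)) = 133657*(-1/102101) + 190545*(√159/318) = -133657/102101 + 63515*√159/106 ≈ 7554.3)
B(z(0, 3), E)*n = (-2 + 2*1)*(-133657/102101 + 63515*√159/106) = (-2 + 2)*(-133657/102101 + 63515*√159/106) = 0*(-133657/102101 + 63515*√159/106) = 0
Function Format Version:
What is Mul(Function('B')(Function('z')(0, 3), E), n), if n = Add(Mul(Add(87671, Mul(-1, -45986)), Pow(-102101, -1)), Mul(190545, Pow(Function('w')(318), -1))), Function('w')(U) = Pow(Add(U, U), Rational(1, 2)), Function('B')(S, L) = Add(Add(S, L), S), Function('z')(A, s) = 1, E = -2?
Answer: 0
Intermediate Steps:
Function('B')(S, L) = Add(L, Mul(2, S)) (Function('B')(S, L) = Add(Add(L, S), S) = Add(L, Mul(2, S)))
Function('w')(U) = Mul(Pow(2, Rational(1, 2)), Pow(U, Rational(1, 2))) (Function('w')(U) = Pow(Mul(2, U), Rational(1, 2)) = Mul(Pow(2, Rational(1, 2)), Pow(U, Rational(1, 2))))
n = Add(Rational(-133657, 102101), Mul(Rational(63515, 106), Pow(159, Rational(1, 2)))) (n = Add(Mul(Add(87671, Mul(-1, -45986)), Pow(-102101, -1)), Mul(190545, Pow(Mul(Pow(2, Rational(1, 2)), Pow(318, Rational(1, 2))), -1))) = Add(Mul(Add(87671, 45986), Rational(-1, 102101)), Mul(190545, Pow(Mul(2, Pow(159, Rational(1, 2))), -1))) = Add(Mul(133657, Rational(-1, 102101)), Mul(190545, Mul(Rational(1, 318), Pow(159, Rational(1, 2))))) = Add(Rational(-133657, 102101), Mul(Rational(63515, 106), Pow(159, Rational(1, 2)))) ≈ 7554.3)
Mul(Function('B')(Function('z')(0, 3), E), n) = Mul(Add(-2, Mul(2, 1)), Add(Rational(-133657, 102101), Mul(Rational(63515, 106), Pow(159, Rational(1, 2))))) = Mul(Add(-2, 2), Add(Rational(-133657, 102101), Mul(Rational(63515, 106), Pow(159, Rational(1, 2))))) = Mul(0, Add(Rational(-133657, 102101), Mul(Rational(63515, 106), Pow(159, Rational(1, 2))))) = 0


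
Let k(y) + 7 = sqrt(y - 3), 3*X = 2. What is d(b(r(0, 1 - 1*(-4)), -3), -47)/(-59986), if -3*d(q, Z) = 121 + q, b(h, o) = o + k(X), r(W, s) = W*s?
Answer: 37/59986 + I*sqrt(21)/539874 ≈ 0.00061681 + 8.4882e-6*I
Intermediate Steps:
X = 2/3 (X = (1/3)*2 = 2/3 ≈ 0.66667)
k(y) = -7 + sqrt(-3 + y) (k(y) = -7 + sqrt(y - 3) = -7 + sqrt(-3 + y))
b(h, o) = -7 + o + I*sqrt(21)/3 (b(h, o) = o + (-7 + sqrt(-3 + 2/3)) = o + (-7 + sqrt(-7/3)) = o + (-7 + I*sqrt(21)/3) = -7 + o + I*sqrt(21)/3)
d(q, Z) = -121/3 - q/3 (d(q, Z) = -(121 + q)/3 = -121/3 - q/3)
d(b(r(0, 1 - 1*(-4)), -3), -47)/(-59986) = (-121/3 - (-7 - 3 + I*sqrt(21)/3)/3)/(-59986) = (-121/3 - (-10 + I*sqrt(21)/3)/3)*(-1/59986) = (-121/3 + (10/3 - I*sqrt(21)/9))*(-1/59986) = (-37 - I*sqrt(21)/9)*(-1/59986) = 37/59986 + I*sqrt(21)/539874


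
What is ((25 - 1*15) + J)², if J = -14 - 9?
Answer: 169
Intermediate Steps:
J = -23
((25 - 1*15) + J)² = ((25 - 1*15) - 23)² = ((25 - 15) - 23)² = (10 - 23)² = (-13)² = 169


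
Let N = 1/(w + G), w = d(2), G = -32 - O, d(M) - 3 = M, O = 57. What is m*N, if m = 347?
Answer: -347/84 ≈ -4.1310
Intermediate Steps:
d(M) = 3 + M
G = -89 (G = -32 - 1*57 = -32 - 57 = -89)
w = 5 (w = 3 + 2 = 5)
N = -1/84 (N = 1/(5 - 89) = 1/(-84) = -1/84 ≈ -0.011905)
m*N = 347*(-1/84) = -347/84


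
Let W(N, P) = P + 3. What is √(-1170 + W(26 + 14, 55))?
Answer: 2*I*√278 ≈ 33.347*I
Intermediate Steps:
W(N, P) = 3 + P
√(-1170 + W(26 + 14, 55)) = √(-1170 + (3 + 55)) = √(-1170 + 58) = √(-1112) = 2*I*√278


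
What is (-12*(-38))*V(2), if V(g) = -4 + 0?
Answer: -1824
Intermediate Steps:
V(g) = -4
(-12*(-38))*V(2) = -12*(-38)*(-4) = 456*(-4) = -1824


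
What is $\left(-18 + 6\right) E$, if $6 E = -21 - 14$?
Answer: $70$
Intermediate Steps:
$E = - \frac{35}{6}$ ($E = \frac{-21 - 14}{6} = \frac{1}{6} \left(-35\right) = - \frac{35}{6} \approx -5.8333$)
$\left(-18 + 6\right) E = \left(-18 + 6\right) \left(- \frac{35}{6}\right) = \left(-12\right) \left(- \frac{35}{6}\right) = 70$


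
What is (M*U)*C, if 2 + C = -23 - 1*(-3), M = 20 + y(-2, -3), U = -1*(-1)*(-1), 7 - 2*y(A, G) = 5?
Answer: 462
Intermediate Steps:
y(A, G) = 1 (y(A, G) = 7/2 - ½*5 = 7/2 - 5/2 = 1)
U = -1 (U = 1*(-1) = -1)
M = 21 (M = 20 + 1 = 21)
C = -22 (C = -2 + (-23 - 1*(-3)) = -2 + (-23 + 3) = -2 - 20 = -22)
(M*U)*C = (21*(-1))*(-22) = -21*(-22) = 462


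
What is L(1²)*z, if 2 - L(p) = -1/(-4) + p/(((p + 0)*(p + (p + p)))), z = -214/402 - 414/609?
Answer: -840803/489636 ≈ -1.7172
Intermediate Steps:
z = -49459/40803 (z = -214*1/402 - 414*1/609 = -107/201 - 138/203 = -49459/40803 ≈ -1.2121)
L(p) = 7/4 - 1/(3*p) (L(p) = 2 - (-1/(-4) + p/(((p + 0)*(p + (p + p))))) = 2 - (-1*(-¼) + p/((p*(p + 2*p)))) = 2 - (¼ + p/((p*(3*p)))) = 2 - (¼ + p/((3*p²))) = 2 - (¼ + p*(1/(3*p²))) = 2 - (¼ + 1/(3*p)) = 2 + (-¼ - 1/(3*p)) = 7/4 - 1/(3*p))
L(1²)*z = ((-4 + 21*1²)/(12*(1²)))*(-49459/40803) = ((1/12)*(-4 + 21*1)/1)*(-49459/40803) = ((1/12)*1*(-4 + 21))*(-49459/40803) = ((1/12)*1*17)*(-49459/40803) = (17/12)*(-49459/40803) = -840803/489636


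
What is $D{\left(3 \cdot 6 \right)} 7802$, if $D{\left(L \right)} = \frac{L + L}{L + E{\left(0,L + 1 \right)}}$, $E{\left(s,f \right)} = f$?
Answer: $\frac{280872}{37} \approx 7591.1$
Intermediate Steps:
$D{\left(L \right)} = \frac{2 L}{1 + 2 L}$ ($D{\left(L \right)} = \frac{L + L}{L + \left(L + 1\right)} = \frac{2 L}{L + \left(1 + L\right)} = \frac{2 L}{1 + 2 L}$)
$D{\left(3 \cdot 6 \right)} 7802 = \frac{2 \cdot 3 \cdot 6}{1 + 2 \cdot 3 \cdot 6} \cdot 7802 = 2 \cdot 18 \frac{1}{1 + 2 \cdot 18} \cdot 7802 = 2 \cdot 18 \frac{1}{1 + 36} \cdot 7802 = 2 \cdot 18 \cdot \frac{1}{37} \cdot 7802 = \frac{36}{37} \cdot 7802 = \frac{280872}{37}$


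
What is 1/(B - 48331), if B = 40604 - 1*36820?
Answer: -1/44547 ≈ -2.2448e-5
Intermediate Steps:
B = 3784 (B = 40604 - 36820 = 3784)
1/(B - 48331) = 1/(3784 - 48331) = 1/(-44547) = -1/44547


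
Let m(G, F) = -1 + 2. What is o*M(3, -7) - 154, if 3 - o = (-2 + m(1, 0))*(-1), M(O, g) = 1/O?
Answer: -460/3 ≈ -153.33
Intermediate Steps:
m(G, F) = 1
o = 2 (o = 3 - (-2 + 1)*(-1) = 3 - (-1)*(-1) = 3 - 1*1 = 3 - 1 = 2)
o*M(3, -7) - 154 = 2/3 - 154 = 2*(⅓) - 154 = ⅔ - 154 = -460/3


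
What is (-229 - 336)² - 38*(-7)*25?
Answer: 325875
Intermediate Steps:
(-229 - 336)² - 38*(-7)*25 = (-565)² - (-266)*25 = 319225 - 1*(-6650) = 319225 + 6650 = 325875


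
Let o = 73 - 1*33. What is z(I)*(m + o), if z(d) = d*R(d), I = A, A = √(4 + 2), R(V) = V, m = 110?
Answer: 900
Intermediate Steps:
A = √6 ≈ 2.4495
I = √6 ≈ 2.4495
o = 40 (o = 73 - 33 = 40)
z(d) = d² (z(d) = d*d = d²)
z(I)*(m + o) = (√6)²*(110 + 40) = 6*150 = 900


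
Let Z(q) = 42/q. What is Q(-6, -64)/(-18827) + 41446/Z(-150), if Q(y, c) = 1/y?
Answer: -117045576293/790734 ≈ -1.4802e+5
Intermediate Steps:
Q(-6, -64)/(-18827) + 41446/Z(-150) = 1/(-6*(-18827)) + 41446/((42/(-150))) = -⅙*(-1/18827) + 41446/((42*(-1/150))) = 1/112962 + 41446/(-7/25) = 1/112962 + 41446*(-25/7) = 1/112962 - 1036150/7 = -117045576293/790734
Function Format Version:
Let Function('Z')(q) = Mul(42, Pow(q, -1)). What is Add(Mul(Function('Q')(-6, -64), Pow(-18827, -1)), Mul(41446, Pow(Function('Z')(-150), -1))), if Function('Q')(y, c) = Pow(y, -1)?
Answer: Rational(-117045576293, 790734) ≈ -1.4802e+5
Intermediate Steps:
Add(Mul(Function('Q')(-6, -64), Pow(-18827, -1)), Mul(41446, Pow(Function('Z')(-150), -1))) = Add(Mul(Pow(-6, -1), Pow(-18827, -1)), Mul(41446, Pow(Mul(42, Pow(-150, -1)), -1))) = Add(Mul(Rational(-1, 6), Rational(-1, 18827)), Mul(41446, Pow(Mul(42, Rational(-1, 150)), -1))) = Add(Rational(1, 112962), Mul(41446, Pow(Rational(-7, 25), -1))) = Add(Rational(1, 112962), Mul(41446, Rational(-25, 7))) = Add(Rational(1, 112962), Rational(-1036150, 7)) = Rational(-117045576293, 790734)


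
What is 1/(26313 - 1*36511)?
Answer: -1/10198 ≈ -9.8058e-5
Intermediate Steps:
1/(26313 - 1*36511) = 1/(26313 - 36511) = 1/(-10198) = -1/10198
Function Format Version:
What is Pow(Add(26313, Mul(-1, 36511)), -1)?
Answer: Rational(-1, 10198) ≈ -9.8058e-5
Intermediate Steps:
Pow(Add(26313, Mul(-1, 36511)), -1) = Pow(Add(26313, -36511), -1) = Pow(-10198, -1) = Rational(-1, 10198)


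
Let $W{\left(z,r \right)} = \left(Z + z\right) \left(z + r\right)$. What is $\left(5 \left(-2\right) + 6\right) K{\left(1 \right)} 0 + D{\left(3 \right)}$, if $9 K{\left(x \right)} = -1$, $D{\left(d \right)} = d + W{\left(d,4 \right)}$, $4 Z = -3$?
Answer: $\frac{75}{4} \approx 18.75$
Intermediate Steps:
$Z = - \frac{3}{4}$ ($Z = \frac{1}{4} \left(-3\right) = - \frac{3}{4} \approx -0.75$)
$W{\left(z,r \right)} = \left(- \frac{3}{4} + z\right) \left(r + z\right)$ ($W{\left(z,r \right)} = \left(- \frac{3}{4} + z\right) \left(z + r\right) = \left(- \frac{3}{4} + z\right) \left(r + z\right)$)
$D{\left(d \right)} = -3 + d^{2} + \frac{17 d}{4}$ ($D{\left(d \right)} = d + \left(d^{2} - 3 - \frac{3 d}{4} + 4 d\right) = d + \left(-3 + d^{2} + \frac{13 d}{4}\right) = -3 + d^{2} + \frac{17 d}{4}$)
$K{\left(x \right)} = - \frac{1}{9}$ ($K{\left(x \right)} = \frac{1}{9} \left(-1\right) = - \frac{1}{9}$)
$\left(5 \left(-2\right) + 6\right) K{\left(1 \right)} 0 + D{\left(3 \right)} = \left(5 \left(-2\right) + 6\right) \left(- \frac{1}{9}\right) 0 + \left(-3 + 3^{2} + \frac{17}{4} \cdot 3\right) = \left(-10 + 6\right) \left(- \frac{1}{9}\right) 0 + \left(-3 + 9 + \frac{51}{4}\right) = \left(-4\right) \left(- \frac{1}{9}\right) 0 + \frac{75}{4} = \frac{4}{9} \cdot 0 + \frac{75}{4} = 0 + \frac{75}{4} = \frac{75}{4}$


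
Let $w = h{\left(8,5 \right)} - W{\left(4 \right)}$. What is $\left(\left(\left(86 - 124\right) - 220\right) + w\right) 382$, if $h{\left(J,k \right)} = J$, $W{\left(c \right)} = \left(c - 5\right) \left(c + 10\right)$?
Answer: $-90152$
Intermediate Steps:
$W{\left(c \right)} = \left(-5 + c\right) \left(10 + c\right)$
$w = 22$ ($w = 8 - \left(-50 + 4^{2} + 5 \cdot 4\right) = 8 - \left(-50 + 16 + 20\right) = 8 - -14 = 8 + 14 = 22$)
$\left(\left(\left(86 - 124\right) - 220\right) + w\right) 382 = \left(\left(\left(86 - 124\right) - 220\right) + 22\right) 382 = \left(\left(-38 - 220\right) + 22\right) 382 = \left(-258 + 22\right) 382 = \left(-236\right) 382 = -90152$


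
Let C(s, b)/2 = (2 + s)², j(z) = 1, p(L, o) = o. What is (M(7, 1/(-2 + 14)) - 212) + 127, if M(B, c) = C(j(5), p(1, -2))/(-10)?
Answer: -434/5 ≈ -86.800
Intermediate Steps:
C(s, b) = 2*(2 + s)²
M(B, c) = -9/5 (M(B, c) = (2*(2 + 1)²)/(-10) = (2*3²)*(-⅒) = (2*9)*(-⅒) = 18*(-⅒) = -9/5)
(M(7, 1/(-2 + 14)) - 212) + 127 = (-9/5 - 212) + 127 = -1069/5 + 127 = -434/5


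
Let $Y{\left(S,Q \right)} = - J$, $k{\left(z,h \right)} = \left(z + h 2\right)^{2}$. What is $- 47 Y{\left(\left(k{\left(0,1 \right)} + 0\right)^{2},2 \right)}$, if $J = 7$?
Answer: $329$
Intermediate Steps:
$k{\left(z,h \right)} = \left(z + 2 h\right)^{2}$
$Y{\left(S,Q \right)} = -7$ ($Y{\left(S,Q \right)} = \left(-1\right) 7 = -7$)
$- 47 Y{\left(\left(k{\left(0,1 \right)} + 0\right)^{2},2 \right)} = \left(-47\right) \left(-7\right) = 329$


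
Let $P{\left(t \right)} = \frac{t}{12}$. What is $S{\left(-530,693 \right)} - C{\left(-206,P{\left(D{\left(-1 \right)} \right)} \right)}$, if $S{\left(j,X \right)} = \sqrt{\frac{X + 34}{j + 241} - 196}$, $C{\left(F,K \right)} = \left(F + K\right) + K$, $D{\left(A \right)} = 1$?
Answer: $\frac{1235}{6} + \frac{i \sqrt{57371}}{17} \approx 205.83 + 14.09 i$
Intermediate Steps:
$P{\left(t \right)} = \frac{t}{12}$ ($P{\left(t \right)} = t \frac{1}{12} = \frac{t}{12}$)
$C{\left(F,K \right)} = F + 2 K$
$S{\left(j,X \right)} = \sqrt{-196 + \frac{34 + X}{241 + j}}$ ($S{\left(j,X \right)} = \sqrt{\frac{34 + X}{241 + j} - 196} = \sqrt{-196 + \frac{34 + X}{241 + j}}$)
$S{\left(-530,693 \right)} - C{\left(-206,P{\left(D{\left(-1 \right)} \right)} \right)} = \sqrt{\frac{-47202 + 693 - -103880}{241 - 530}} - \left(-206 + 2 \cdot \frac{1}{12} \cdot 1\right) = \sqrt{\frac{-47202 + 693 + 103880}{-289}} - \left(-206 + 2 \cdot \frac{1}{12}\right) = \sqrt{\left(- \frac{1}{289}\right) 57371} - \left(-206 + \frac{1}{6}\right) = \sqrt{- \frac{57371}{289}} - - \frac{1235}{6} = \frac{i \sqrt{57371}}{17} + \frac{1235}{6} = \frac{1235}{6} + \frac{i \sqrt{57371}}{17}$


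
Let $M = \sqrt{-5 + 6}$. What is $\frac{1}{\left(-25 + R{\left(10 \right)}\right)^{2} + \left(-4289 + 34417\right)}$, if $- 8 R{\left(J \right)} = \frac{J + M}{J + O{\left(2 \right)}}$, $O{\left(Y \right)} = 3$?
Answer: $\frac{10816}{332681769} \approx 3.2512 \cdot 10^{-5}$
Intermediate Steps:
$M = 1$ ($M = \sqrt{1} = 1$)
$R{\left(J \right)} = - \frac{1 + J}{8 \left(3 + J\right)}$ ($R{\left(J \right)} = - \frac{\left(J + 1\right) \frac{1}{J + 3}}{8} = - \frac{\left(1 + J\right) \frac{1}{3 + J}}{8} = - \frac{\frac{1}{3 + J} \left(1 + J\right)}{8} = - \frac{1 + J}{8 \left(3 + J\right)}$)
$\frac{1}{\left(-25 + R{\left(10 \right)}\right)^{2} + \left(-4289 + 34417\right)} = \frac{1}{\left(-25 + \frac{-1 - 10}{8 \left(3 + 10\right)}\right)^{2} + \left(-4289 + 34417\right)} = \frac{1}{\left(-25 + \frac{-1 - 10}{8 \cdot 13}\right)^{2} + 30128} = \frac{1}{\left(-25 + \frac{1}{8} \cdot \frac{1}{13} \left(-11\right)\right)^{2} + 30128} = \frac{1}{\left(-25 - \frac{11}{104}\right)^{2} + 30128} = \frac{1}{\left(- \frac{2611}{104}\right)^{2} + 30128} = \frac{1}{\frac{6817321}{10816} + 30128} = \frac{1}{\frac{332681769}{10816}} = \frac{10816}{332681769}$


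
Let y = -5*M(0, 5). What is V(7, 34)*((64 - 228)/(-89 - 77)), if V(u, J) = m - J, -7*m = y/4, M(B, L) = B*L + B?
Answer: -2788/83 ≈ -33.590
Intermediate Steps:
M(B, L) = B + B*L
y = 0 (y = -0*(1 + 5) = -0*6 = -5*0 = 0)
m = 0 (m = -0/4 = -1/7*0 = 0)
V(u, J) = -J (V(u, J) = 0 - J = -J)
V(7, 34)*((64 - 228)/(-89 - 77)) = (-1*34)*((64 - 228)/(-89 - 77)) = -(-5576)/(-166) = -(-5576)*(-1)/166 = -34*82/83 = -2788/83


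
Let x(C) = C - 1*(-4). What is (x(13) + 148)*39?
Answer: 6435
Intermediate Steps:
x(C) = 4 + C (x(C) = C + 4 = 4 + C)
(x(13) + 148)*39 = ((4 + 13) + 148)*39 = (17 + 148)*39 = 165*39 = 6435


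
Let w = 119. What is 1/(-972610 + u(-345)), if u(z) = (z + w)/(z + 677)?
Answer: -166/161453373 ≈ -1.0282e-6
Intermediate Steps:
u(z) = (119 + z)/(677 + z) (u(z) = (z + 119)/(z + 677) = (119 + z)/(677 + z))
1/(-972610 + u(-345)) = 1/(-972610 + (119 - 345)/(677 - 345)) = 1/(-972610 - 226/332) = 1/(-972610 + (1/332)*(-226)) = 1/(-972610 - 113/166) = 1/(-161453373/166) = -166/161453373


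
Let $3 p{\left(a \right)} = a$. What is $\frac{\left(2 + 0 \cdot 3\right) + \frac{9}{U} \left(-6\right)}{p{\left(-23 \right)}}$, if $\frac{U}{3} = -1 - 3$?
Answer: $- \frac{39}{46} \approx -0.84783$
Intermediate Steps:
$U = -12$ ($U = 3 \left(-1 - 3\right) = 3 \left(-4\right) = -12$)
$p{\left(a \right)} = \frac{a}{3}$
$\frac{\left(2 + 0 \cdot 3\right) + \frac{9}{U} \left(-6\right)}{p{\left(-23 \right)}} = \frac{\left(2 + 0 \cdot 3\right) + \frac{9}{-12} \left(-6\right)}{\frac{1}{3} \left(-23\right)} = \frac{\left(2 + 0\right) + 9 \left(- \frac{1}{12}\right) \left(-6\right)}{- \frac{23}{3}} = \left(2 - - \frac{9}{2}\right) \left(- \frac{3}{23}\right) = \left(2 + \frac{9}{2}\right) \left(- \frac{3}{23}\right) = \frac{13}{2} \left(- \frac{3}{23}\right) = - \frac{39}{46}$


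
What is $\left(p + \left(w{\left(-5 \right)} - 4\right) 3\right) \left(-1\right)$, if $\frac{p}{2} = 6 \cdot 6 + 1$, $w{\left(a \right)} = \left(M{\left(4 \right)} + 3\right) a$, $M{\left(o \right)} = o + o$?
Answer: $103$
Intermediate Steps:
$M{\left(o \right)} = 2 o$
$w{\left(a \right)} = 11 a$ ($w{\left(a \right)} = \left(2 \cdot 4 + 3\right) a = \left(8 + 3\right) a = 11 a$)
$p = 74$ ($p = 2 \left(6 \cdot 6 + 1\right) = 2 \left(36 + 1\right) = 2 \cdot 37 = 74$)
$\left(p + \left(w{\left(-5 \right)} - 4\right) 3\right) \left(-1\right) = \left(74 + \left(11 \left(-5\right) - 4\right) 3\right) \left(-1\right) = \left(74 + \left(-55 - 4\right) 3\right) \left(-1\right) = \left(74 - 177\right) \left(-1\right) = \left(-103\right) \left(-1\right) = 103$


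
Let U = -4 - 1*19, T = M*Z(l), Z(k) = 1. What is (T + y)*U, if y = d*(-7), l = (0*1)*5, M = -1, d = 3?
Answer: 506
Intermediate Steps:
l = 0 (l = 0*5 = 0)
y = -21 (y = 3*(-7) = -21)
T = -1 (T = -1*1 = -1)
U = -23 (U = -4 - 19 = -23)
(T + y)*U = (-1 - 21)*(-23) = -22*(-23) = 506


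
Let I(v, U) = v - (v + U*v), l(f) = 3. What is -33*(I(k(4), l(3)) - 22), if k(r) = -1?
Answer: 627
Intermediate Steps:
I(v, U) = -U*v (I(v, U) = v + (-v - U*v) = -U*v)
-33*(I(k(4), l(3)) - 22) = -33*(-1*3*(-1) - 22) = -33*(3 - 22) = -33*(-19) = 627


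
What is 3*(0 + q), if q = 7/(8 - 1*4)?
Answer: 21/4 ≈ 5.2500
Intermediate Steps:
q = 7/4 (q = 7/(8 - 4) = 7/4 ≈ 1.7500)
3*(0 + q) = 3*(0 + 7/4) = 3*(7/4) = 21/4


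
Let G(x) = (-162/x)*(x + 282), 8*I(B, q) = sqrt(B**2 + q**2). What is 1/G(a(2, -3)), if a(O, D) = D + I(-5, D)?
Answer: 26801/403524990 - 188*sqrt(34)/67254165 ≈ 5.0118e-5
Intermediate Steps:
I(B, q) = sqrt(B**2 + q**2)/8
a(O, D) = D + sqrt(25 + D**2)/8 (a(O, D) = D + sqrt((-5)**2 + D**2)/8 = D + sqrt(25 + D**2)/8)
G(x) = -162*(282 + x)/x (G(x) = (-162/x)*(282 + x) = -162*(282 + x)/x)
1/G(a(2, -3)) = 1/(-162 - 45684/(-3 + sqrt(25 + (-3)**2)/8)) = 1/(-162 - 45684/(-3 + sqrt(25 + 9)/8)) = 1/(-162 - 45684/(-3 + sqrt(34)/8))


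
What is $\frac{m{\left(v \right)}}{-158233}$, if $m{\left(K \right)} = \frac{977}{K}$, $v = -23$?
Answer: $\frac{977}{3639359} \approx 0.00026845$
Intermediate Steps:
$\frac{m{\left(v \right)}}{-158233} = \frac{977 \frac{1}{-23}}{-158233} = 977 \left(- \frac{1}{23}\right) \left(- \frac{1}{158233}\right) = \left(- \frac{977}{23}\right) \left(- \frac{1}{158233}\right) = \frac{977}{3639359}$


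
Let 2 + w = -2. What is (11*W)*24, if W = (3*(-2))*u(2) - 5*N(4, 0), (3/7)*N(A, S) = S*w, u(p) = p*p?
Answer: -6336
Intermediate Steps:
u(p) = p²
w = -4 (w = -2 - 2 = -4)
N(A, S) = -28*S/3 (N(A, S) = 7*(S*(-4))/3 = 7*(-4*S)/3 = -28*S/3)
W = -24 (W = (3*(-2))*2² - (-140)*0/3 = -6*4 - 5*0 = -24 + 0 = -24)
(11*W)*24 = (11*(-24))*24 = -264*24 = -6336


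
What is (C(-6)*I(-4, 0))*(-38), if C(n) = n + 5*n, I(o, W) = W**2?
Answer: 0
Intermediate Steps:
C(n) = 6*n
(C(-6)*I(-4, 0))*(-38) = ((6*(-6))*0**2)*(-38) = -36*0*(-38) = 0*(-38) = 0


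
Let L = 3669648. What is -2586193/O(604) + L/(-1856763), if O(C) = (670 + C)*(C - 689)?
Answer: 86363946889/3942526770 ≈ 21.906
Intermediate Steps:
O(C) = (-689 + C)*(670 + C) (O(C) = (670 + C)*(-689 + C) = (-689 + C)*(670 + C))
-2586193/O(604) + L/(-1856763) = -2586193/(-461630 + 604**2 - 19*604) + 3669648/(-1856763) = -2586193/(-461630 + 364816 - 11476) + 3669648*(-1/1856763) = -2586193/(-108290) - 1223216/618921 = -2586193*(-1/108290) - 1223216/618921 = 152129/6370 - 1223216/618921 = 86363946889/3942526770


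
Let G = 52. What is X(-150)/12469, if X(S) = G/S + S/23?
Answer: -11848/21509025 ≈ -0.00055084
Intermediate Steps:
X(S) = 52/S + S/23
X(-150)/12469 = (52/(-150) + (1/23)*(-150))/12469 = (52*(-1/150) - 150/23)*(1/12469) = (-26/75 - 150/23)*(1/12469) = -11848/1725*1/12469 = -11848/21509025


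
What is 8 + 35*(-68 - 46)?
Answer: -3982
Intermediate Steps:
8 + 35*(-68 - 46) = 8 + 35*(-114) = 8 - 3990 = -3982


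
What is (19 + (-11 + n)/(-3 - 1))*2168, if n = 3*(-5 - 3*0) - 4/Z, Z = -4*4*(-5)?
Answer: 553111/10 ≈ 55311.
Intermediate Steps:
Z = 80 (Z = -16*(-5) = 80)
n = -301/20 (n = 3*(-5 - 3*0) - 4/80 = 3*(-5 + 0) - 4*1/80 = 3*(-5) - 1/20 = -15 - 1/20 = -301/20 ≈ -15.050)
(19 + (-11 + n)/(-3 - 1))*2168 = (19 + (-11 - 301/20)/(-3 - 1))*2168 = (19 - 521/20/(-4))*2168 = (19 - 521/20*(-¼))*2168 = (19 + 521/80)*2168 = (2041/80)*2168 = 553111/10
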